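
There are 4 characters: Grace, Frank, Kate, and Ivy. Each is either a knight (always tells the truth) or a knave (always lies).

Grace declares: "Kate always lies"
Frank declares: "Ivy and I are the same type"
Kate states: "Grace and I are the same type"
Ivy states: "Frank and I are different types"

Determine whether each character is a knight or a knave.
Grace is a knight.
Frank is a knave.
Kate is a knave.
Ivy is a knight.

Verification:
- Grace (knight) says "Kate always lies" - this is TRUE because Kate is a knave.
- Frank (knave) says "Ivy and I are the same type" - this is FALSE (a lie) because Frank is a knave and Ivy is a knight.
- Kate (knave) says "Grace and I are the same type" - this is FALSE (a lie) because Kate is a knave and Grace is a knight.
- Ivy (knight) says "Frank and I are different types" - this is TRUE because Ivy is a knight and Frank is a knave.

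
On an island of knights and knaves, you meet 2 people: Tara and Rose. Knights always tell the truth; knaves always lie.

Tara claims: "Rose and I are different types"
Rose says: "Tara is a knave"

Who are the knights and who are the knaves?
Tara is a knight.
Rose is a knave.

Verification:
- Tara (knight) says "Rose and I are different types" - this is TRUE because Tara is a knight and Rose is a knave.
- Rose (knave) says "Tara is a knave" - this is FALSE (a lie) because Tara is a knight.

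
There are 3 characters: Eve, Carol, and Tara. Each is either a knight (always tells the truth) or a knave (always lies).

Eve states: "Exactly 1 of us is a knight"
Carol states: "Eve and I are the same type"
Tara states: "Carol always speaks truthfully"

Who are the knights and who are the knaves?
Eve is a knight.
Carol is a knave.
Tara is a knave.

Verification:
- Eve (knight) says "Exactly 1 of us is a knight" - this is TRUE because there are 1 knights.
- Carol (knave) says "Eve and I are the same type" - this is FALSE (a lie) because Carol is a knave and Eve is a knight.
- Tara (knave) says "Carol always speaks truthfully" - this is FALSE (a lie) because Carol is a knave.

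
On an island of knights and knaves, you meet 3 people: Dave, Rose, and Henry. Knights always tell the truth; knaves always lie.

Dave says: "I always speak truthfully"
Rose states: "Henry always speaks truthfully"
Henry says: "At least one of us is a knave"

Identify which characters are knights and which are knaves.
Dave is a knave.
Rose is a knight.
Henry is a knight.

Verification:
- Dave (knave) says "I always speak truthfully" - this is FALSE (a lie) because Dave is a knave.
- Rose (knight) says "Henry always speaks truthfully" - this is TRUE because Henry is a knight.
- Henry (knight) says "At least one of us is a knave" - this is TRUE because Dave is a knave.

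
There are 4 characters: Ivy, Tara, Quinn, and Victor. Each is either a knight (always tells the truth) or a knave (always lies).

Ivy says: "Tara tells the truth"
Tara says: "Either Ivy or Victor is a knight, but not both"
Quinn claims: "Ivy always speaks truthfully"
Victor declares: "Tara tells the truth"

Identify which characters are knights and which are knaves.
Ivy is a knave.
Tara is a knave.
Quinn is a knave.
Victor is a knave.

Verification:
- Ivy (knave) says "Tara tells the truth" - this is FALSE (a lie) because Tara is a knave.
- Tara (knave) says "Either Ivy or Victor is a knight, but not both" - this is FALSE (a lie) because Ivy is a knave and Victor is a knave.
- Quinn (knave) says "Ivy always speaks truthfully" - this is FALSE (a lie) because Ivy is a knave.
- Victor (knave) says "Tara tells the truth" - this is FALSE (a lie) because Tara is a knave.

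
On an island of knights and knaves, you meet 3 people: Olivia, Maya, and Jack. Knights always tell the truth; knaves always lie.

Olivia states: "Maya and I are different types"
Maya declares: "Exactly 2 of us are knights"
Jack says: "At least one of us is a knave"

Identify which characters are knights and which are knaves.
Olivia is a knave.
Maya is a knave.
Jack is a knight.

Verification:
- Olivia (knave) says "Maya and I are different types" - this is FALSE (a lie) because Olivia is a knave and Maya is a knave.
- Maya (knave) says "Exactly 2 of us are knights" - this is FALSE (a lie) because there are 1 knights.
- Jack (knight) says "At least one of us is a knave" - this is TRUE because Olivia and Maya are knaves.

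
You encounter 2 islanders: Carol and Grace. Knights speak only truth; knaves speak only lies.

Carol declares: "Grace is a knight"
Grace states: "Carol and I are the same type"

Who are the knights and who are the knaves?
Carol is a knight.
Grace is a knight.

Verification:
- Carol (knight) says "Grace is a knight" - this is TRUE because Grace is a knight.
- Grace (knight) says "Carol and I are the same type" - this is TRUE because Grace is a knight and Carol is a knight.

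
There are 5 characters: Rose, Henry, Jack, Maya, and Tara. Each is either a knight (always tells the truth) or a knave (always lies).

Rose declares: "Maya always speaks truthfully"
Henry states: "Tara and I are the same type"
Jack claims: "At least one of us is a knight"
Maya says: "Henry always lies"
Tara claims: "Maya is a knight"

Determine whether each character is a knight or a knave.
Rose is a knight.
Henry is a knave.
Jack is a knight.
Maya is a knight.
Tara is a knight.

Verification:
- Rose (knight) says "Maya always speaks truthfully" - this is TRUE because Maya is a knight.
- Henry (knave) says "Tara and I are the same type" - this is FALSE (a lie) because Henry is a knave and Tara is a knight.
- Jack (knight) says "At least one of us is a knight" - this is TRUE because Rose, Jack, Maya, and Tara are knights.
- Maya (knight) says "Henry always lies" - this is TRUE because Henry is a knave.
- Tara (knight) says "Maya is a knight" - this is TRUE because Maya is a knight.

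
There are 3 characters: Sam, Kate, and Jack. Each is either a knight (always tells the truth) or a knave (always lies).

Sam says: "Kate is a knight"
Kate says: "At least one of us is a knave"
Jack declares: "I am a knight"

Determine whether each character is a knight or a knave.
Sam is a knight.
Kate is a knight.
Jack is a knave.

Verification:
- Sam (knight) says "Kate is a knight" - this is TRUE because Kate is a knight.
- Kate (knight) says "At least one of us is a knave" - this is TRUE because Jack is a knave.
- Jack (knave) says "I am a knight" - this is FALSE (a lie) because Jack is a knave.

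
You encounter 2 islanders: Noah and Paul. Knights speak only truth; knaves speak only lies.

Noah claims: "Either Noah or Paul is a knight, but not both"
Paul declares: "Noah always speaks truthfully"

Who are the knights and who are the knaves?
Noah is a knave.
Paul is a knave.

Verification:
- Noah (knave) says "Either Noah or Paul is a knight, but not both" - this is FALSE (a lie) because Noah is a knave and Paul is a knave.
- Paul (knave) says "Noah always speaks truthfully" - this is FALSE (a lie) because Noah is a knave.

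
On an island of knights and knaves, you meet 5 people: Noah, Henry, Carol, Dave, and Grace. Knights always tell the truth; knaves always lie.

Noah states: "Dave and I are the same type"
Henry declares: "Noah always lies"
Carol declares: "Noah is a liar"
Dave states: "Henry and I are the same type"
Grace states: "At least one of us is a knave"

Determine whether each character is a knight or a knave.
Noah is a knave.
Henry is a knight.
Carol is a knight.
Dave is a knight.
Grace is a knight.

Verification:
- Noah (knave) says "Dave and I are the same type" - this is FALSE (a lie) because Noah is a knave and Dave is a knight.
- Henry (knight) says "Noah always lies" - this is TRUE because Noah is a knave.
- Carol (knight) says "Noah is a liar" - this is TRUE because Noah is a knave.
- Dave (knight) says "Henry and I are the same type" - this is TRUE because Dave is a knight and Henry is a knight.
- Grace (knight) says "At least one of us is a knave" - this is TRUE because Noah is a knave.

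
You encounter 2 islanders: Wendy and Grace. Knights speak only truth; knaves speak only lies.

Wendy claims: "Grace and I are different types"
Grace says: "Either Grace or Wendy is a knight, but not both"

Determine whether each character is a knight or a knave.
Wendy is a knave.
Grace is a knave.

Verification:
- Wendy (knave) says "Grace and I are different types" - this is FALSE (a lie) because Wendy is a knave and Grace is a knave.
- Grace (knave) says "Either Grace or Wendy is a knight, but not both" - this is FALSE (a lie) because Grace is a knave and Wendy is a knave.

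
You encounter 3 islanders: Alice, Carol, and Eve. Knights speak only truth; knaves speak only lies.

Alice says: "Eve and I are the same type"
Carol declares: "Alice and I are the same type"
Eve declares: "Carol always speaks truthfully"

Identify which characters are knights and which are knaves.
Alice is a knight.
Carol is a knight.
Eve is a knight.

Verification:
- Alice (knight) says "Eve and I are the same type" - this is TRUE because Alice is a knight and Eve is a knight.
- Carol (knight) says "Alice and I are the same type" - this is TRUE because Carol is a knight and Alice is a knight.
- Eve (knight) says "Carol always speaks truthfully" - this is TRUE because Carol is a knight.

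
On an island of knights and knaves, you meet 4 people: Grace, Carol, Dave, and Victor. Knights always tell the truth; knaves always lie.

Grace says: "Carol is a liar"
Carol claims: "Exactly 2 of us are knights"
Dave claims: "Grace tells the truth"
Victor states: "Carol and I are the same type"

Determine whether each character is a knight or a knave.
Grace is a knave.
Carol is a knight.
Dave is a knave.
Victor is a knight.

Verification:
- Grace (knave) says "Carol is a liar" - this is FALSE (a lie) because Carol is a knight.
- Carol (knight) says "Exactly 2 of us are knights" - this is TRUE because there are 2 knights.
- Dave (knave) says "Grace tells the truth" - this is FALSE (a lie) because Grace is a knave.
- Victor (knight) says "Carol and I are the same type" - this is TRUE because Victor is a knight and Carol is a knight.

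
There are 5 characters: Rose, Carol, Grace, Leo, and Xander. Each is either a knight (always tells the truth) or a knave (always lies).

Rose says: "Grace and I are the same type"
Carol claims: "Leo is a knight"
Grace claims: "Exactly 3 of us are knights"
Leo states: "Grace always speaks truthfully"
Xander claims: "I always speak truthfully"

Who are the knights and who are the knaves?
Rose is a knave.
Carol is a knight.
Grace is a knight.
Leo is a knight.
Xander is a knave.

Verification:
- Rose (knave) says "Grace and I are the same type" - this is FALSE (a lie) because Rose is a knave and Grace is a knight.
- Carol (knight) says "Leo is a knight" - this is TRUE because Leo is a knight.
- Grace (knight) says "Exactly 3 of us are knights" - this is TRUE because there are 3 knights.
- Leo (knight) says "Grace always speaks truthfully" - this is TRUE because Grace is a knight.
- Xander (knave) says "I always speak truthfully" - this is FALSE (a lie) because Xander is a knave.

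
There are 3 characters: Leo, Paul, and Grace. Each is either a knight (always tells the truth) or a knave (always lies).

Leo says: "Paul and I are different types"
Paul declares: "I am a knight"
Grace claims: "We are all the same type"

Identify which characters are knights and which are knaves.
Leo is a knight.
Paul is a knave.
Grace is a knave.

Verification:
- Leo (knight) says "Paul and I are different types" - this is TRUE because Leo is a knight and Paul is a knave.
- Paul (knave) says "I am a knight" - this is FALSE (a lie) because Paul is a knave.
- Grace (knave) says "We are all the same type" - this is FALSE (a lie) because Leo is a knight and Paul and Grace are knaves.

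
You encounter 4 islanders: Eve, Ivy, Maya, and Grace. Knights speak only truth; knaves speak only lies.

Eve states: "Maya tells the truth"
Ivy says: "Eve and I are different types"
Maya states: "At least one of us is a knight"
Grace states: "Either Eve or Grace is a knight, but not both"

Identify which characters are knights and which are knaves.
Eve is a knave.
Ivy is a knave.
Maya is a knave.
Grace is a knave.

Verification:
- Eve (knave) says "Maya tells the truth" - this is FALSE (a lie) because Maya is a knave.
- Ivy (knave) says "Eve and I are different types" - this is FALSE (a lie) because Ivy is a knave and Eve is a knave.
- Maya (knave) says "At least one of us is a knight" - this is FALSE (a lie) because no one is a knight.
- Grace (knave) says "Either Eve or Grace is a knight, but not both" - this is FALSE (a lie) because Eve is a knave and Grace is a knave.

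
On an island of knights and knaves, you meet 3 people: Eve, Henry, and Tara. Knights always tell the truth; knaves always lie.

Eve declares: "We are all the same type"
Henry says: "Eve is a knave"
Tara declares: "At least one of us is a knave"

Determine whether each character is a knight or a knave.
Eve is a knave.
Henry is a knight.
Tara is a knight.

Verification:
- Eve (knave) says "We are all the same type" - this is FALSE (a lie) because Henry and Tara are knights and Eve is a knave.
- Henry (knight) says "Eve is a knave" - this is TRUE because Eve is a knave.
- Tara (knight) says "At least one of us is a knave" - this is TRUE because Eve is a knave.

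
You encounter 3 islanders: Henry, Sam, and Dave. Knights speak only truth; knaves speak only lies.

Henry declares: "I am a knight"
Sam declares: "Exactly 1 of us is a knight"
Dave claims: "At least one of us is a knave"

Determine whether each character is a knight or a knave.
Henry is a knight.
Sam is a knave.
Dave is a knight.

Verification:
- Henry (knight) says "I am a knight" - this is TRUE because Henry is a knight.
- Sam (knave) says "Exactly 1 of us is a knight" - this is FALSE (a lie) because there are 2 knights.
- Dave (knight) says "At least one of us is a knave" - this is TRUE because Sam is a knave.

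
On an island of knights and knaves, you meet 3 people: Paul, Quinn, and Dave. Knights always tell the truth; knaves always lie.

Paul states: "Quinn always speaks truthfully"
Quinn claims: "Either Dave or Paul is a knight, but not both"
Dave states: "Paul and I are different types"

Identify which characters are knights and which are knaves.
Paul is a knave.
Quinn is a knave.
Dave is a knave.

Verification:
- Paul (knave) says "Quinn always speaks truthfully" - this is FALSE (a lie) because Quinn is a knave.
- Quinn (knave) says "Either Dave or Paul is a knight, but not both" - this is FALSE (a lie) because Dave is a knave and Paul is a knave.
- Dave (knave) says "Paul and I are different types" - this is FALSE (a lie) because Dave is a knave and Paul is a knave.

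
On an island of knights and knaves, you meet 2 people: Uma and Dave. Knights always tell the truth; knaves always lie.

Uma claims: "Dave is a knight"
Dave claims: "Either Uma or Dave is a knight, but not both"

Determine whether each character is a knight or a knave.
Uma is a knave.
Dave is a knave.

Verification:
- Uma (knave) says "Dave is a knight" - this is FALSE (a lie) because Dave is a knave.
- Dave (knave) says "Either Uma or Dave is a knight, but not both" - this is FALSE (a lie) because Uma is a knave and Dave is a knave.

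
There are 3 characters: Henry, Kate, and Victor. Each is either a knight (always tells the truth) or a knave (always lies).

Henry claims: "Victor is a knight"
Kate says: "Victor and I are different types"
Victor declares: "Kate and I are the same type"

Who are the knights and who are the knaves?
Henry is a knave.
Kate is a knight.
Victor is a knave.

Verification:
- Henry (knave) says "Victor is a knight" - this is FALSE (a lie) because Victor is a knave.
- Kate (knight) says "Victor and I are different types" - this is TRUE because Kate is a knight and Victor is a knave.
- Victor (knave) says "Kate and I are the same type" - this is FALSE (a lie) because Victor is a knave and Kate is a knight.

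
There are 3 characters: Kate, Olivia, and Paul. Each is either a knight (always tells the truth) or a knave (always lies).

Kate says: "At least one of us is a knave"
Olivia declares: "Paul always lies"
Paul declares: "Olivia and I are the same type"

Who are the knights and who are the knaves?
Kate is a knight.
Olivia is a knight.
Paul is a knave.

Verification:
- Kate (knight) says "At least one of us is a knave" - this is TRUE because Paul is a knave.
- Olivia (knight) says "Paul always lies" - this is TRUE because Paul is a knave.
- Paul (knave) says "Olivia and I are the same type" - this is FALSE (a lie) because Paul is a knave and Olivia is a knight.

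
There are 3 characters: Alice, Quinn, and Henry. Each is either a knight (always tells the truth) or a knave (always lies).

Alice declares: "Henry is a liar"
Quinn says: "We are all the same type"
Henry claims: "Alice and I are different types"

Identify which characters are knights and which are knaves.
Alice is a knave.
Quinn is a knave.
Henry is a knight.

Verification:
- Alice (knave) says "Henry is a liar" - this is FALSE (a lie) because Henry is a knight.
- Quinn (knave) says "We are all the same type" - this is FALSE (a lie) because Henry is a knight and Alice and Quinn are knaves.
- Henry (knight) says "Alice and I are different types" - this is TRUE because Henry is a knight and Alice is a knave.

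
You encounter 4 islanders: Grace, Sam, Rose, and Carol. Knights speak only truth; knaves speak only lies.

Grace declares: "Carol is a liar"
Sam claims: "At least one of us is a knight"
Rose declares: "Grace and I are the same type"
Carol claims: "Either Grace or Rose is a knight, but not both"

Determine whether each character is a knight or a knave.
Grace is a knight.
Sam is a knight.
Rose is a knight.
Carol is a knave.

Verification:
- Grace (knight) says "Carol is a liar" - this is TRUE because Carol is a knave.
- Sam (knight) says "At least one of us is a knight" - this is TRUE because Grace, Sam, and Rose are knights.
- Rose (knight) says "Grace and I are the same type" - this is TRUE because Rose is a knight and Grace is a knight.
- Carol (knave) says "Either Grace or Rose is a knight, but not both" - this is FALSE (a lie) because Grace is a knight and Rose is a knight.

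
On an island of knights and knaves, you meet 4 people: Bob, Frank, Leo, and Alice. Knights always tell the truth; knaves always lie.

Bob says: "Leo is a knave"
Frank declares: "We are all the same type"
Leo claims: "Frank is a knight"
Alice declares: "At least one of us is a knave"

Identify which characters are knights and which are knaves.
Bob is a knight.
Frank is a knave.
Leo is a knave.
Alice is a knight.

Verification:
- Bob (knight) says "Leo is a knave" - this is TRUE because Leo is a knave.
- Frank (knave) says "We are all the same type" - this is FALSE (a lie) because Bob and Alice are knights and Frank and Leo are knaves.
- Leo (knave) says "Frank is a knight" - this is FALSE (a lie) because Frank is a knave.
- Alice (knight) says "At least one of us is a knave" - this is TRUE because Frank and Leo are knaves.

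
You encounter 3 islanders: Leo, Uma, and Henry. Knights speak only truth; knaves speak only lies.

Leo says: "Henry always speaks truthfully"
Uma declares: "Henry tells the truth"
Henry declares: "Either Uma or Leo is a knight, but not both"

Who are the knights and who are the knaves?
Leo is a knave.
Uma is a knave.
Henry is a knave.

Verification:
- Leo (knave) says "Henry always speaks truthfully" - this is FALSE (a lie) because Henry is a knave.
- Uma (knave) says "Henry tells the truth" - this is FALSE (a lie) because Henry is a knave.
- Henry (knave) says "Either Uma or Leo is a knight, but not both" - this is FALSE (a lie) because Uma is a knave and Leo is a knave.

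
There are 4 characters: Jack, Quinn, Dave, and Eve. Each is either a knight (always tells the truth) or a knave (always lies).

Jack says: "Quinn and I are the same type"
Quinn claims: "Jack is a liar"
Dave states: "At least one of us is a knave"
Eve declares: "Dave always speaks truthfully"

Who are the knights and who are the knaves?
Jack is a knave.
Quinn is a knight.
Dave is a knight.
Eve is a knight.

Verification:
- Jack (knave) says "Quinn and I are the same type" - this is FALSE (a lie) because Jack is a knave and Quinn is a knight.
- Quinn (knight) says "Jack is a liar" - this is TRUE because Jack is a knave.
- Dave (knight) says "At least one of us is a knave" - this is TRUE because Jack is a knave.
- Eve (knight) says "Dave always speaks truthfully" - this is TRUE because Dave is a knight.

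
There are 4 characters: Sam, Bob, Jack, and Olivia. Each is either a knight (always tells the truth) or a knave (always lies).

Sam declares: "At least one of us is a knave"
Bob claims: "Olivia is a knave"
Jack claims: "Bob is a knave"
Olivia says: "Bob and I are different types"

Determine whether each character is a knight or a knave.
Sam is a knight.
Bob is a knave.
Jack is a knight.
Olivia is a knight.

Verification:
- Sam (knight) says "At least one of us is a knave" - this is TRUE because Bob is a knave.
- Bob (knave) says "Olivia is a knave" - this is FALSE (a lie) because Olivia is a knight.
- Jack (knight) says "Bob is a knave" - this is TRUE because Bob is a knave.
- Olivia (knight) says "Bob and I are different types" - this is TRUE because Olivia is a knight and Bob is a knave.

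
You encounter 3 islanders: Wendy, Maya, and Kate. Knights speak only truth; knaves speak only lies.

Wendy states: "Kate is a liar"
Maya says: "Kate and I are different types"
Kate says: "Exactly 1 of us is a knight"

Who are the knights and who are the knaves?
Wendy is a knight.
Maya is a knight.
Kate is a knave.

Verification:
- Wendy (knight) says "Kate is a liar" - this is TRUE because Kate is a knave.
- Maya (knight) says "Kate and I are different types" - this is TRUE because Maya is a knight and Kate is a knave.
- Kate (knave) says "Exactly 1 of us is a knight" - this is FALSE (a lie) because there are 2 knights.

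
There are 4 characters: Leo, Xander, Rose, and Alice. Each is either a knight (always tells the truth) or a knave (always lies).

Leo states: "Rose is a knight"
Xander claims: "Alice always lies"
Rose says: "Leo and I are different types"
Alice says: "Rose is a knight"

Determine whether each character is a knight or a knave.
Leo is a knave.
Xander is a knight.
Rose is a knave.
Alice is a knave.

Verification:
- Leo (knave) says "Rose is a knight" - this is FALSE (a lie) because Rose is a knave.
- Xander (knight) says "Alice always lies" - this is TRUE because Alice is a knave.
- Rose (knave) says "Leo and I are different types" - this is FALSE (a lie) because Rose is a knave and Leo is a knave.
- Alice (knave) says "Rose is a knight" - this is FALSE (a lie) because Rose is a knave.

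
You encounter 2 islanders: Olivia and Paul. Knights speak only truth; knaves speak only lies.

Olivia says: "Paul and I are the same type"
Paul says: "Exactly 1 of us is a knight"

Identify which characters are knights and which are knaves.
Olivia is a knave.
Paul is a knight.

Verification:
- Olivia (knave) says "Paul and I are the same type" - this is FALSE (a lie) because Olivia is a knave and Paul is a knight.
- Paul (knight) says "Exactly 1 of us is a knight" - this is TRUE because there are 1 knights.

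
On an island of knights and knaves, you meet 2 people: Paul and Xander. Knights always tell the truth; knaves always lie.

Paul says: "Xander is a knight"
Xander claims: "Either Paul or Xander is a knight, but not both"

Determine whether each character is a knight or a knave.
Paul is a knave.
Xander is a knave.

Verification:
- Paul (knave) says "Xander is a knight" - this is FALSE (a lie) because Xander is a knave.
- Xander (knave) says "Either Paul or Xander is a knight, but not both" - this is FALSE (a lie) because Paul is a knave and Xander is a knave.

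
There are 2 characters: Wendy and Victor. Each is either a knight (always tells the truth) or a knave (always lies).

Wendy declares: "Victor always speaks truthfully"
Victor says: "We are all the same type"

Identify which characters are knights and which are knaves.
Wendy is a knight.
Victor is a knight.

Verification:
- Wendy (knight) says "Victor always speaks truthfully" - this is TRUE because Victor is a knight.
- Victor (knight) says "We are all the same type" - this is TRUE because Wendy and Victor are knights.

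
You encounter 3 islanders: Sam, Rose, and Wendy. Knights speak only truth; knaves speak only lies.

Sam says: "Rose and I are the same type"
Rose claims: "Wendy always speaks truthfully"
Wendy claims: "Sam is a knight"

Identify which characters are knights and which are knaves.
Sam is a knight.
Rose is a knight.
Wendy is a knight.

Verification:
- Sam (knight) says "Rose and I are the same type" - this is TRUE because Sam is a knight and Rose is a knight.
- Rose (knight) says "Wendy always speaks truthfully" - this is TRUE because Wendy is a knight.
- Wendy (knight) says "Sam is a knight" - this is TRUE because Sam is a knight.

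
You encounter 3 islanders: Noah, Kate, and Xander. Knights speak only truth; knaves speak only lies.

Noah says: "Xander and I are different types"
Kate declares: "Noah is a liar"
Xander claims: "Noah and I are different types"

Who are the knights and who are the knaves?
Noah is a knave.
Kate is a knight.
Xander is a knave.

Verification:
- Noah (knave) says "Xander and I are different types" - this is FALSE (a lie) because Noah is a knave and Xander is a knave.
- Kate (knight) says "Noah is a liar" - this is TRUE because Noah is a knave.
- Xander (knave) says "Noah and I are different types" - this is FALSE (a lie) because Xander is a knave and Noah is a knave.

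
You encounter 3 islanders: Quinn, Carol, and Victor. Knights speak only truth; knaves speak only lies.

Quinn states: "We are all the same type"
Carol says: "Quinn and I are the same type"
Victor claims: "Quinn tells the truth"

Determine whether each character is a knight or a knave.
Quinn is a knight.
Carol is a knight.
Victor is a knight.

Verification:
- Quinn (knight) says "We are all the same type" - this is TRUE because Quinn, Carol, and Victor are knights.
- Carol (knight) says "Quinn and I are the same type" - this is TRUE because Carol is a knight and Quinn is a knight.
- Victor (knight) says "Quinn tells the truth" - this is TRUE because Quinn is a knight.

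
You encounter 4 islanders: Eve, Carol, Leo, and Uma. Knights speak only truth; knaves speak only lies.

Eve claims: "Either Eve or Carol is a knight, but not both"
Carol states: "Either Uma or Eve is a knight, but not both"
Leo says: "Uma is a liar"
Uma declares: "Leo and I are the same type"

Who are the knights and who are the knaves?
Eve is a knave.
Carol is a knave.
Leo is a knight.
Uma is a knave.

Verification:
- Eve (knave) says "Either Eve or Carol is a knight, but not both" - this is FALSE (a lie) because Eve is a knave and Carol is a knave.
- Carol (knave) says "Either Uma or Eve is a knight, but not both" - this is FALSE (a lie) because Uma is a knave and Eve is a knave.
- Leo (knight) says "Uma is a liar" - this is TRUE because Uma is a knave.
- Uma (knave) says "Leo and I are the same type" - this is FALSE (a lie) because Uma is a knave and Leo is a knight.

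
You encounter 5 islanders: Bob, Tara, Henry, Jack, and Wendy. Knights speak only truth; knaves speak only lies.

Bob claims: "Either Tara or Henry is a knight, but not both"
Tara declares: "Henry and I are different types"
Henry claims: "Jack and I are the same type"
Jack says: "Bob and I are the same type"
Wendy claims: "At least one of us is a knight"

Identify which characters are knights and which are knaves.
Bob is a knight.
Tara is a knight.
Henry is a knave.
Jack is a knight.
Wendy is a knight.

Verification:
- Bob (knight) says "Either Tara or Henry is a knight, but not both" - this is TRUE because Tara is a knight and Henry is a knave.
- Tara (knight) says "Henry and I are different types" - this is TRUE because Tara is a knight and Henry is a knave.
- Henry (knave) says "Jack and I are the same type" - this is FALSE (a lie) because Henry is a knave and Jack is a knight.
- Jack (knight) says "Bob and I are the same type" - this is TRUE because Jack is a knight and Bob is a knight.
- Wendy (knight) says "At least one of us is a knight" - this is TRUE because Bob, Tara, Jack, and Wendy are knights.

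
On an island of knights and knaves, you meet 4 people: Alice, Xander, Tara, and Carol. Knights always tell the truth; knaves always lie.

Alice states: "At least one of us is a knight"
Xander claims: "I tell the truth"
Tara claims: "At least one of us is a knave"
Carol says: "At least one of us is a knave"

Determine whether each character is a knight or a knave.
Alice is a knight.
Xander is a knave.
Tara is a knight.
Carol is a knight.

Verification:
- Alice (knight) says "At least one of us is a knight" - this is TRUE because Alice, Tara, and Carol are knights.
- Xander (knave) says "I tell the truth" - this is FALSE (a lie) because Xander is a knave.
- Tara (knight) says "At least one of us is a knave" - this is TRUE because Xander is a knave.
- Carol (knight) says "At least one of us is a knave" - this is TRUE because Xander is a knave.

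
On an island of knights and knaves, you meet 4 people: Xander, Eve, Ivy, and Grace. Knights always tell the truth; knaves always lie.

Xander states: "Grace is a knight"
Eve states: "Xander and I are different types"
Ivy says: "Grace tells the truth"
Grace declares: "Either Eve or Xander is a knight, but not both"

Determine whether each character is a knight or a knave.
Xander is a knave.
Eve is a knave.
Ivy is a knave.
Grace is a knave.

Verification:
- Xander (knave) says "Grace is a knight" - this is FALSE (a lie) because Grace is a knave.
- Eve (knave) says "Xander and I are different types" - this is FALSE (a lie) because Eve is a knave and Xander is a knave.
- Ivy (knave) says "Grace tells the truth" - this is FALSE (a lie) because Grace is a knave.
- Grace (knave) says "Either Eve or Xander is a knight, but not both" - this is FALSE (a lie) because Eve is a knave and Xander is a knave.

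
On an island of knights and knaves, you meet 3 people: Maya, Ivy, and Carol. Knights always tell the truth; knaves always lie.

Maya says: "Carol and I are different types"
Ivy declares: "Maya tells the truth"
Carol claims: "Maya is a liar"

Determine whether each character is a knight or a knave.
Maya is a knight.
Ivy is a knight.
Carol is a knave.

Verification:
- Maya (knight) says "Carol and I are different types" - this is TRUE because Maya is a knight and Carol is a knave.
- Ivy (knight) says "Maya tells the truth" - this is TRUE because Maya is a knight.
- Carol (knave) says "Maya is a liar" - this is FALSE (a lie) because Maya is a knight.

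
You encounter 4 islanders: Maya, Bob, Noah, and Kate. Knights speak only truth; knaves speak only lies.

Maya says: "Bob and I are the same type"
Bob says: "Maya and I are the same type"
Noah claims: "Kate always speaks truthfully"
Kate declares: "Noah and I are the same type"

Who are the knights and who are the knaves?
Maya is a knight.
Bob is a knight.
Noah is a knight.
Kate is a knight.

Verification:
- Maya (knight) says "Bob and I are the same type" - this is TRUE because Maya is a knight and Bob is a knight.
- Bob (knight) says "Maya and I are the same type" - this is TRUE because Bob is a knight and Maya is a knight.
- Noah (knight) says "Kate always speaks truthfully" - this is TRUE because Kate is a knight.
- Kate (knight) says "Noah and I are the same type" - this is TRUE because Kate is a knight and Noah is a knight.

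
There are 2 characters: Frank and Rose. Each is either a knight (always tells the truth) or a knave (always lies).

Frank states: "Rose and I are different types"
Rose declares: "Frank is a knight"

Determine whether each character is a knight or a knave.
Frank is a knave.
Rose is a knave.

Verification:
- Frank (knave) says "Rose and I are different types" - this is FALSE (a lie) because Frank is a knave and Rose is a knave.
- Rose (knave) says "Frank is a knight" - this is FALSE (a lie) because Frank is a knave.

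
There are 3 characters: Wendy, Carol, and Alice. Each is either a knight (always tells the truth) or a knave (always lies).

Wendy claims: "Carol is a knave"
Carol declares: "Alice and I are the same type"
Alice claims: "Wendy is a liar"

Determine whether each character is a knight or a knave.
Wendy is a knave.
Carol is a knight.
Alice is a knight.

Verification:
- Wendy (knave) says "Carol is a knave" - this is FALSE (a lie) because Carol is a knight.
- Carol (knight) says "Alice and I are the same type" - this is TRUE because Carol is a knight and Alice is a knight.
- Alice (knight) says "Wendy is a liar" - this is TRUE because Wendy is a knave.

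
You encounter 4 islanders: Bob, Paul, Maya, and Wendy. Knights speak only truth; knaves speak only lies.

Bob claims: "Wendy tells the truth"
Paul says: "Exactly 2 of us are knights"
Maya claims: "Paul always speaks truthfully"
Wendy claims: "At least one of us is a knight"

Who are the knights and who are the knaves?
Bob is a knave.
Paul is a knave.
Maya is a knave.
Wendy is a knave.

Verification:
- Bob (knave) says "Wendy tells the truth" - this is FALSE (a lie) because Wendy is a knave.
- Paul (knave) says "Exactly 2 of us are knights" - this is FALSE (a lie) because there are 0 knights.
- Maya (knave) says "Paul always speaks truthfully" - this is FALSE (a lie) because Paul is a knave.
- Wendy (knave) says "At least one of us is a knight" - this is FALSE (a lie) because no one is a knight.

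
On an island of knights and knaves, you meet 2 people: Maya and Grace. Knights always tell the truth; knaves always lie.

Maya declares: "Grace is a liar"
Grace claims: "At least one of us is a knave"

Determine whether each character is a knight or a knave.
Maya is a knave.
Grace is a knight.

Verification:
- Maya (knave) says "Grace is a liar" - this is FALSE (a lie) because Grace is a knight.
- Grace (knight) says "At least one of us is a knave" - this is TRUE because Maya is a knave.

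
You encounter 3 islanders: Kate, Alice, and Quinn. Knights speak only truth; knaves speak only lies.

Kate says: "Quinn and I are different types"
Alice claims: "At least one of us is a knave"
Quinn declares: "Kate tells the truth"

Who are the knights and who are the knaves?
Kate is a knave.
Alice is a knight.
Quinn is a knave.

Verification:
- Kate (knave) says "Quinn and I are different types" - this is FALSE (a lie) because Kate is a knave and Quinn is a knave.
- Alice (knight) says "At least one of us is a knave" - this is TRUE because Kate and Quinn are knaves.
- Quinn (knave) says "Kate tells the truth" - this is FALSE (a lie) because Kate is a knave.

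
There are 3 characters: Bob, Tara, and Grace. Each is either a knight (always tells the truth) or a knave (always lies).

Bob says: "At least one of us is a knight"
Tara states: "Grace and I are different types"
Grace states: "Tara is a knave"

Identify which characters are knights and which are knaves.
Bob is a knight.
Tara is a knight.
Grace is a knave.

Verification:
- Bob (knight) says "At least one of us is a knight" - this is TRUE because Bob and Tara are knights.
- Tara (knight) says "Grace and I are different types" - this is TRUE because Tara is a knight and Grace is a knave.
- Grace (knave) says "Tara is a knave" - this is FALSE (a lie) because Tara is a knight.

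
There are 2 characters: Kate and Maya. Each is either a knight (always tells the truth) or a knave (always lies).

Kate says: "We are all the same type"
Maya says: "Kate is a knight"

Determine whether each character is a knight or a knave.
Kate is a knight.
Maya is a knight.

Verification:
- Kate (knight) says "We are all the same type" - this is TRUE because Kate and Maya are knights.
- Maya (knight) says "Kate is a knight" - this is TRUE because Kate is a knight.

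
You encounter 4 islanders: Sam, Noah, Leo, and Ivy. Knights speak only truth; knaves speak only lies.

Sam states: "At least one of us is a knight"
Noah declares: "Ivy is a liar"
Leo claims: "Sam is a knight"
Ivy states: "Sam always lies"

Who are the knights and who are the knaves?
Sam is a knight.
Noah is a knight.
Leo is a knight.
Ivy is a knave.

Verification:
- Sam (knight) says "At least one of us is a knight" - this is TRUE because Sam, Noah, and Leo are knights.
- Noah (knight) says "Ivy is a liar" - this is TRUE because Ivy is a knave.
- Leo (knight) says "Sam is a knight" - this is TRUE because Sam is a knight.
- Ivy (knave) says "Sam always lies" - this is FALSE (a lie) because Sam is a knight.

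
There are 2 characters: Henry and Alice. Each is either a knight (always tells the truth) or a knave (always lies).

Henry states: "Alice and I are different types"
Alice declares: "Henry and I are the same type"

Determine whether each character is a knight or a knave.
Henry is a knight.
Alice is a knave.

Verification:
- Henry (knight) says "Alice and I are different types" - this is TRUE because Henry is a knight and Alice is a knave.
- Alice (knave) says "Henry and I are the same type" - this is FALSE (a lie) because Alice is a knave and Henry is a knight.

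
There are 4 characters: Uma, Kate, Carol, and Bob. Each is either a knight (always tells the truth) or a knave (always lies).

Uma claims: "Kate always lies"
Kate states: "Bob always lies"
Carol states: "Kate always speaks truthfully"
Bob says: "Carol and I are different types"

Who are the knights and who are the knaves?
Uma is a knight.
Kate is a knave.
Carol is a knave.
Bob is a knight.

Verification:
- Uma (knight) says "Kate always lies" - this is TRUE because Kate is a knave.
- Kate (knave) says "Bob always lies" - this is FALSE (a lie) because Bob is a knight.
- Carol (knave) says "Kate always speaks truthfully" - this is FALSE (a lie) because Kate is a knave.
- Bob (knight) says "Carol and I are different types" - this is TRUE because Bob is a knight and Carol is a knave.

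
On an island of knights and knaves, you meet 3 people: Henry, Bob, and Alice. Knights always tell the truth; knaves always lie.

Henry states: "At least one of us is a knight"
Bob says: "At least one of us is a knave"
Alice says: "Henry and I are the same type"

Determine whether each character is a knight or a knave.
Henry is a knight.
Bob is a knight.
Alice is a knave.

Verification:
- Henry (knight) says "At least one of us is a knight" - this is TRUE because Henry and Bob are knights.
- Bob (knight) says "At least one of us is a knave" - this is TRUE because Alice is a knave.
- Alice (knave) says "Henry and I are the same type" - this is FALSE (a lie) because Alice is a knave and Henry is a knight.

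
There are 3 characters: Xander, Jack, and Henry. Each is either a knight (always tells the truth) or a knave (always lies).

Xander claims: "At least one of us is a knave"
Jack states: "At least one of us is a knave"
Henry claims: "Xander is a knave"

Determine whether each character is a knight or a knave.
Xander is a knight.
Jack is a knight.
Henry is a knave.

Verification:
- Xander (knight) says "At least one of us is a knave" - this is TRUE because Henry is a knave.
- Jack (knight) says "At least one of us is a knave" - this is TRUE because Henry is a knave.
- Henry (knave) says "Xander is a knave" - this is FALSE (a lie) because Xander is a knight.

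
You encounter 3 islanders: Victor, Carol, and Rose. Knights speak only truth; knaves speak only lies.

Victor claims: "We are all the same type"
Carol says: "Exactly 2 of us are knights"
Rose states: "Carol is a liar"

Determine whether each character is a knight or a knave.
Victor is a knave.
Carol is a knave.
Rose is a knight.

Verification:
- Victor (knave) says "We are all the same type" - this is FALSE (a lie) because Rose is a knight and Victor and Carol are knaves.
- Carol (knave) says "Exactly 2 of us are knights" - this is FALSE (a lie) because there are 1 knights.
- Rose (knight) says "Carol is a liar" - this is TRUE because Carol is a knave.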